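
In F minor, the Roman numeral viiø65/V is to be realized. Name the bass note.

D

The applied chord viiø65/V is rooted on B: B-D-F-A.
The figure 65 means first inversion — the third is in the bass.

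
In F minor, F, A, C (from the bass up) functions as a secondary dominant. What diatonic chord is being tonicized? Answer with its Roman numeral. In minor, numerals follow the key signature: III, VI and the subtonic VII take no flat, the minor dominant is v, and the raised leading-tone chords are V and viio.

The chord is a major triad on F.
A dominant resolves down a perfect fifth: F → Bb. In F minor, Bb is scale degree 4, i.e. iv.

iv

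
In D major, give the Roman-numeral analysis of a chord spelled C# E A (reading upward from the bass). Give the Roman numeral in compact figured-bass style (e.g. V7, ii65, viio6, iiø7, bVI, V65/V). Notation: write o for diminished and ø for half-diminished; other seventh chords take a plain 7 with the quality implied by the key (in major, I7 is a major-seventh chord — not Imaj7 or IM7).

Stacked in thirds the chord is A-C#-E: a major triad on A.
In D major, A is the dominant; the diatonic major triad there is V.
With C# in the bass the chord is in first inversion, so the figured bass is 6.

V6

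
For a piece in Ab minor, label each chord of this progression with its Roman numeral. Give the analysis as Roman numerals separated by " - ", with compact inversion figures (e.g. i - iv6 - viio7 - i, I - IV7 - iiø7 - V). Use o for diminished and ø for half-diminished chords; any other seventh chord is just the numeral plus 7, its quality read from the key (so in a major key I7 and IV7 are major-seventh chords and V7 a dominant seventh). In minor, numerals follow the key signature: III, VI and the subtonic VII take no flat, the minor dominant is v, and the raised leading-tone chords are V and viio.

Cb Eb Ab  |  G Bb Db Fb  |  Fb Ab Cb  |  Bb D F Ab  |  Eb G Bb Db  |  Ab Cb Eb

i6 - viio7 - VI - V7/V - V7 - i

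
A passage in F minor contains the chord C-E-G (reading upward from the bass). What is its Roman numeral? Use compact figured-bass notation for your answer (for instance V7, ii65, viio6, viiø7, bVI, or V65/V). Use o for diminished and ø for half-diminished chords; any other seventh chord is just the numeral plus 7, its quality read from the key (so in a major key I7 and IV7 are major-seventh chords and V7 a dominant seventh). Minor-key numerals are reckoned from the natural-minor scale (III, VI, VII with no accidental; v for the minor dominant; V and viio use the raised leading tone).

The pitches C-E-G form a major triad rooted on C.
In F minor, C is the dominant; the diatonic major triad there is V.

V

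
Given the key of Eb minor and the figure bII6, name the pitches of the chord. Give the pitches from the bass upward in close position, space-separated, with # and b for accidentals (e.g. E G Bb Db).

Scale degree 2 in Eb minor is F; lowering it a half step gives Fb. bII6 is the Neapolitan sixth — a major triad on the lowered second degree, here in its customary first inversion.
So the chord is Fb-Ab-Cb, a major triad.
With the 6 figure the chord is in first inversion; from the bass Ab upward in close position it reads Ab-Cb-Fb.

Ab Cb Fb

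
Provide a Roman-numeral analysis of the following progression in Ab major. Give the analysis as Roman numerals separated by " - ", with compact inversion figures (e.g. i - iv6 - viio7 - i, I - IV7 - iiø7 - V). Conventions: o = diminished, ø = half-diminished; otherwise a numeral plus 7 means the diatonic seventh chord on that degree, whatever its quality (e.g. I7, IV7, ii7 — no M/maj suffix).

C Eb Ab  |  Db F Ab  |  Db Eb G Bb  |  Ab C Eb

C-Eb-Ab: root Ab is the tonic; major triad there is I6.
Db-F-Ab: major triad on Db = scale degree 4 → IV.
Db-Eb-G-Bb: root Eb is the dominant; dominant seventh chord there is V42.
Ab-C-Eb: major triad on Ab = scale degree 1 → I.

I6 - IV - V42 - I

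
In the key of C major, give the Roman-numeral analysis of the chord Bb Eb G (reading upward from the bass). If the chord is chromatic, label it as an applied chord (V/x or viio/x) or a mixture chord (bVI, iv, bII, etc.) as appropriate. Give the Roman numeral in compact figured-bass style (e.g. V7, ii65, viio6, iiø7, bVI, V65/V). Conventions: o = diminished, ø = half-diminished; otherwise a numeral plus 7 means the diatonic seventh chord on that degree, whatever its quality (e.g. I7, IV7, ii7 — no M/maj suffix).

bIII64

The pitches Eb-G-Bb form a major triad rooted on Eb.
Eb is the lowered third degree of C major (diatonic 3 would be E). This is a major triad on the lowered third degree, borrowed from the parallel minor.
With Bb in the bass the chord is in second inversion, so the figured bass is 64.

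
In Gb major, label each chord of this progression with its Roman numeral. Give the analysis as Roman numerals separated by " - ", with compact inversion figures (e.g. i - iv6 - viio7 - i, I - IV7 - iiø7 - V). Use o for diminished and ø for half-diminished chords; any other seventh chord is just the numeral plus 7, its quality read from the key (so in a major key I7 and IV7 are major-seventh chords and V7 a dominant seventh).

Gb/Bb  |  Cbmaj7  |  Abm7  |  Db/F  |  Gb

I6 - IV7 - ii7 - V6 - I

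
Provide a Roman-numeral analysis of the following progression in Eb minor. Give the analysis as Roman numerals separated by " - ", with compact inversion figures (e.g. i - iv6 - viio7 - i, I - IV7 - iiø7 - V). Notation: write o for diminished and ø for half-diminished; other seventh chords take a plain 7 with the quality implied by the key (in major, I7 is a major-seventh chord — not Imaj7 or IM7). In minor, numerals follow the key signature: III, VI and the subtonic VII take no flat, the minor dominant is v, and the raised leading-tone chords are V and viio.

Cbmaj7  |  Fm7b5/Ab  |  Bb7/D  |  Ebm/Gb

Cbmaj7 has root Cb, degree 6 in Eb minor, so VI7.
Fm7b5/Ab: root F is the supertonic; half-diminished seventh chord there is iiø65.
Bb7/D: dominant seventh chord on Bb = scale degree 5 → V65.
Ebm/Gb: minor triad on Eb = scale degree 1 → i6.

VI7 - iiø65 - V65 - i6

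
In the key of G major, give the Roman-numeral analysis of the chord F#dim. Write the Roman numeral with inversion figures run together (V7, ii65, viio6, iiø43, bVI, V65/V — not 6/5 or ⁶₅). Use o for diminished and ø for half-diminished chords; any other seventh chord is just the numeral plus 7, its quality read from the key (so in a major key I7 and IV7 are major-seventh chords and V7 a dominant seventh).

The pitches F#-A-C form a diminished triad rooted on F#.
In G major, F# is the leading tone; the diatonic diminished triad there is viio.

viio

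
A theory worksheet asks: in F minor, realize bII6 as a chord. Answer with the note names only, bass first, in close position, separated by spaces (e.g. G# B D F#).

Scale degree 2 in F minor is G; lowering it a half step gives Gb. bII6 is the Neapolitan sixth — a major triad on the lowered second degree, here in its customary first inversion.
So the chord is Gb-Bb-Db, a major triad.
With the 6 figure the chord is in first inversion; from the bass Bb upward in close position it reads Bb-Db-Gb.

Bb Db Gb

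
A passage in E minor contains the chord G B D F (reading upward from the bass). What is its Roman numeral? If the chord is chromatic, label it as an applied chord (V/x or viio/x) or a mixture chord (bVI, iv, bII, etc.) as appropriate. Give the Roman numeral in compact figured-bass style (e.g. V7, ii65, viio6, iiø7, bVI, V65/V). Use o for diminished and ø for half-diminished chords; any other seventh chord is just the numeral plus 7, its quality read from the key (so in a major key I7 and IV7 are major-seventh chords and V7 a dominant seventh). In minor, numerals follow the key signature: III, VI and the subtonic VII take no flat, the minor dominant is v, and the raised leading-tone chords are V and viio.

Stacked in thirds the chord is G-B-D-F: a dominant seventh chord on G.
G is not a diatonic chord root with this quality in E minor, but it lies a perfect fifth above C (VI), so the chord functions as an applied dominant of VI.

V7/VI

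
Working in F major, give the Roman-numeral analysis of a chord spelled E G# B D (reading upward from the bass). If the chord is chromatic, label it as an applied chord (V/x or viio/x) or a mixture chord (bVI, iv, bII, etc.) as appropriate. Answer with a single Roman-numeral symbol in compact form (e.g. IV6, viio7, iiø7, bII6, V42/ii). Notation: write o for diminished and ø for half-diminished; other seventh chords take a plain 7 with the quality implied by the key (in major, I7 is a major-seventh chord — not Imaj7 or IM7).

V7/iii

Stacked in thirds the chord is E-G#-B-D: a dominant seventh chord on E.
E is not a diatonic chord root with this quality in F major, but it lies a perfect fifth above A (iii), so the chord functions as an applied dominant of iii.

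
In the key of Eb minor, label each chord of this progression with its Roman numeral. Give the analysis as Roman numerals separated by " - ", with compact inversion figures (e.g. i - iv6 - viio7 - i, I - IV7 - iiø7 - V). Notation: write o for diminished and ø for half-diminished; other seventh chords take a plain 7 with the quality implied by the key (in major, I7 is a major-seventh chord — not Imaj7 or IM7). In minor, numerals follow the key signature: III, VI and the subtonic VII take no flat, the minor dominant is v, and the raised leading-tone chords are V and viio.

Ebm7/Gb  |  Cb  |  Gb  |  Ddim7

Ebm7/Gb: root Eb is the tonic; minor seventh chord there is i65.
Cb: root Cb is the submediant; major triad there is VI.
Gb: root Gb is the mediant; major triad there is III.
Ddim7: fully diminished seventh chord on D = scale degree 7 → viio7.

i65 - VI - III - viio7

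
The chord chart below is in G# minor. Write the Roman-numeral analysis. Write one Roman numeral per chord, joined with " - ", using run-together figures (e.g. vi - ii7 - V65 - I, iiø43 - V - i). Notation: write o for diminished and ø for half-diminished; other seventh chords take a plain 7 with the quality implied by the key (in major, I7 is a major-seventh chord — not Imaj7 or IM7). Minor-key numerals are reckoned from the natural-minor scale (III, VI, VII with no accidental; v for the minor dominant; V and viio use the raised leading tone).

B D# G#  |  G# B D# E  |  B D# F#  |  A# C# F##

i6 - VI65 - III - viio6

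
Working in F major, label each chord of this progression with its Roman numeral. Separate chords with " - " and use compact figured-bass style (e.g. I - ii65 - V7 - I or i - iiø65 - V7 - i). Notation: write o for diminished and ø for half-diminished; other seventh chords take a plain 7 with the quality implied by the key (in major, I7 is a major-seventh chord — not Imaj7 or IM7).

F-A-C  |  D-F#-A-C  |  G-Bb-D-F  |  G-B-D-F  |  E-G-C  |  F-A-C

F-A-C: major triad on F = scale degree 1 → I.
D-F#-A-C: a dominant seventh chord on D, the applied dominant of ii → V7/ii.
G-Bb-D-F: minor seventh chord on G = scale degree 2 → ii7.
G-B-D-F is the secondary dominant of V (dominant seventh chord on G): V7/V.
E-G-C has root C, degree 5 in F major, so V6.
F-A-C has root F, degree 1 in F major, so I.

I - V7/ii - ii7 - V7/V - V6 - I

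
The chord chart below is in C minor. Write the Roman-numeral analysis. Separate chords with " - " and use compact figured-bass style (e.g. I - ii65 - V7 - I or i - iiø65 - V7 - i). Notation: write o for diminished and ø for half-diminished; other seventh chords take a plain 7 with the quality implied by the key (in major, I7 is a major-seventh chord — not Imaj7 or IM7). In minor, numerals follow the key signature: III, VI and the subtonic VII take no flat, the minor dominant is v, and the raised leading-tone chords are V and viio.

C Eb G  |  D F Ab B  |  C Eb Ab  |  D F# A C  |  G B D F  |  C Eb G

C-Eb-G: minor triad on C = scale degree 1 → i.
D-F-Ab-B: root B is the leading tone; fully diminished seventh chord there is viio65.
C-Eb-Ab: root Ab is the submediant; major triad there is VI6.
D-F#-A-C: a dominant seventh chord on D, the applied dominant of V → V7/V.
G-B-D-F: dominant seventh chord on G = scale degree 5 → V7.
C-Eb-G: minor triad on C = scale degree 1 → i.

i - viio65 - VI6 - V7/V - V7 - i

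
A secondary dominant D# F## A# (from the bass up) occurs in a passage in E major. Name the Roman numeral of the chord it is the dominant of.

The chord is a major triad on D#.
A dominant resolves down a perfect fifth: D# → G#. In E major, G# is scale degree 3, i.e. iii.

iii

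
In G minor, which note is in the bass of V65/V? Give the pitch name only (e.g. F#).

The applied chord V65/V is rooted on A: A-C#-E-G.
The figure 65 means first inversion — the third is in the bass.

C#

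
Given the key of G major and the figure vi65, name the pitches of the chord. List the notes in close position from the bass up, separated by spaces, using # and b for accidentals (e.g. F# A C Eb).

G B D E

In G major, the submediant is E, and the diatonic chord built there is a minor seventh chord.
Stacking thirds from E gives E-G-B-D.
With the 65 figure the chord is in first inversion; from the bass G upward in close position it reads G-B-D-E.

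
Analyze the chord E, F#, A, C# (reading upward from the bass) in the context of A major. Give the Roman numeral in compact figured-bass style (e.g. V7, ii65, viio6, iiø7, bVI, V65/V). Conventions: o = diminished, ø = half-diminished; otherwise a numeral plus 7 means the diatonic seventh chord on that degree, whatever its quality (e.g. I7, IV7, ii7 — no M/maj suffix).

vi42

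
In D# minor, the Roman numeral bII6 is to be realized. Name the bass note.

bII in D# minor has root E; the chord is E-G#-B.
The figure 6 means first inversion — the third is in the bass.

G#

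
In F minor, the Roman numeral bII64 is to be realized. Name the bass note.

Db

bII in F minor has root Gb; the chord is Gb-Bb-Db.
The figure 64 means second inversion — the fifth is in the bass.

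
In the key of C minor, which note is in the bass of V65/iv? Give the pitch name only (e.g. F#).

E

The applied chord V65/iv is rooted on C: C-E-G-Bb.
The figure 65 means first inversion — the third is in the bass.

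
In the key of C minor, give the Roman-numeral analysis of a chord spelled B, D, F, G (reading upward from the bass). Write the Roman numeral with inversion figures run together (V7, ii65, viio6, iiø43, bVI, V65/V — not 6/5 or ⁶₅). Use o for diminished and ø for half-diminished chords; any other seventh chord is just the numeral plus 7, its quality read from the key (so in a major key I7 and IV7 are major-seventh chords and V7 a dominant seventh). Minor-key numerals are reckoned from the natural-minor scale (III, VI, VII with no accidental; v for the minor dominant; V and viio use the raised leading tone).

The pitches G-B-D-F form a dominant seventh chord rooted on G.
In C minor, G is the dominant; the diatonic dominant seventh chord there is V7.
With B in the bass the chord is in first inversion, so the figured bass is 65.

V65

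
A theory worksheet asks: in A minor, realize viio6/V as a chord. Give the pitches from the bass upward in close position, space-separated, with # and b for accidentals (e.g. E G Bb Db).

The slash marks an applied leading-tone chord: viio of V. In A minor, V is E, so the leading tone to it is D#, a half step below.
Building a diminished triad on D# gives D#-F#-A.
The figured bass 6 indicates first inversion, placing the third (F#) in the bass: F#-A-D#.

F# A D#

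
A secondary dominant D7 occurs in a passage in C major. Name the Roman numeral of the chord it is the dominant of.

V

The chord is a dominant seventh chord on D.
A dominant resolves down a perfect fifth: D → G. In C major, G is scale degree 5, i.e. V.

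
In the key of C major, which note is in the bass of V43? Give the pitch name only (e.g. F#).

V in C major has root G; the chord is G-B-D-F.
The figure 43 means second inversion — the fifth is in the bass.

D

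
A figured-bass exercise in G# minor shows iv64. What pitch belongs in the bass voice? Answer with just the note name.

G#

iv in G# minor has root C#; the chord is C#-E-G#.
The figure 64 means second inversion — the fifth is in the bass.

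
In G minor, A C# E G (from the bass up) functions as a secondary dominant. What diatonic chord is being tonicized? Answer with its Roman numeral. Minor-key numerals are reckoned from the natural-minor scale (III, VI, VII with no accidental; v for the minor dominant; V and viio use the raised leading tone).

V

The chord is a dominant seventh chord on A.
A dominant resolves down a perfect fifth: A → D. In G minor, D is scale degree 5, i.e. V.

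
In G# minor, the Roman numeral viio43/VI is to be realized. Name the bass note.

The applied chord viio43/VI is rooted on D#: D#-F#-A-C.
The figure 43 means second inversion — the fifth is in the bass.

A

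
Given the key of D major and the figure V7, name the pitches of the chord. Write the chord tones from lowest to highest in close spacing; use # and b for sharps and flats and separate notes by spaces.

In D major, the dominant is A, and the diatonic chord built there is a dominant seventh chord.
Stacking thirds from A gives A-C#-E-G.

A C# E G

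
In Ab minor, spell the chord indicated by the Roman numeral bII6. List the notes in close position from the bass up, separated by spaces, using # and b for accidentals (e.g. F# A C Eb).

Scale degree 2 in Ab minor is Bb; lowering it a half step gives Bbb. bII6 is the Neapolitan sixth — a major triad on the lowered second degree, here in its customary first inversion.
So the chord is Bbb-Db-Fb.
With the 6 figure the chord is in first inversion; from the bass Db upward in close position it reads Db-Fb-Bbb.

Db Fb Bbb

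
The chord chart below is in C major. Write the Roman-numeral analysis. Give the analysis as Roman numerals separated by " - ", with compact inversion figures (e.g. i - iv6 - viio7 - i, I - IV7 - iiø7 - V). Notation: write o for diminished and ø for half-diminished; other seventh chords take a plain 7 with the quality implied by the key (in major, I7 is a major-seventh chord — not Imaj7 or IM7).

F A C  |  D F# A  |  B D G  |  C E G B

F-A-C: major triad on F = scale degree 4 → IV.
D-F#-A: chromatic; D is V of V, so V/V.
B-D-G: major triad on G = scale degree 5 → V6.
C-E-G-B: root C is the tonic; major seventh chord there is I7.

IV - V/V - V6 - I7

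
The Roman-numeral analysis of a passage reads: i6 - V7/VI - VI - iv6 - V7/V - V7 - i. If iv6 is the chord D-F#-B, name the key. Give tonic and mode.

F# minor

The chord Bm/D is a minor triad rooted on B; its label is iv6.
iv6 on B implies B is the subdominant; that puts the tonic at F#, and the lowercase numeral fits minor mode.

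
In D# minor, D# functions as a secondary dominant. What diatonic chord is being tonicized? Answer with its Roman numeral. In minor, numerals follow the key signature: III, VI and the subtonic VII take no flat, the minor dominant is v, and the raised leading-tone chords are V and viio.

iv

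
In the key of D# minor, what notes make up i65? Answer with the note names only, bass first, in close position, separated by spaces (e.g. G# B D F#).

The numeral's case and figure indicate a minor seventh chord. In D# minor its root, the first degree, is D#.
That chord is spelled D#-F#-A#-C#.
The figured bass 65 indicates first inversion, placing the third (F#) in the bass: F#-A#-C#-D#.

F# A# C# D#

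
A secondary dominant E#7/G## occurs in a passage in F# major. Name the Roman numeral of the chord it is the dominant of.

iii

The chord is a dominant seventh chord on E#.
A dominant resolves down a perfect fifth: E# → A#. In F# major, A# is scale degree 3, i.e. iii.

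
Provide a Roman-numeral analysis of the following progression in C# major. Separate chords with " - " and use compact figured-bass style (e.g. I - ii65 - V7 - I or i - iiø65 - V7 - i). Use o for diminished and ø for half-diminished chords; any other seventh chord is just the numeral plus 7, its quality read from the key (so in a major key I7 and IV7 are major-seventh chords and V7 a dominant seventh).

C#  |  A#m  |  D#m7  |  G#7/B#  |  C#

I - vi - ii7 - V65 - I

C# has root C#, degree 1 in C# major, so I.
A#m: minor triad on A# = scale degree 6 → vi.
D#m7: minor seventh chord on D# = scale degree 2 → ii7.
G#7/B# has root G#, degree 5 in C# major, so V65.
C# has root C#, degree 1 in C# major, so I.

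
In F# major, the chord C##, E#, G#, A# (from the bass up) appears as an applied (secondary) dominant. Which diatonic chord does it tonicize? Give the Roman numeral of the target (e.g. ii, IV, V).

The chord is a dominant seventh chord on A#.
A dominant resolves down a perfect fifth: A# → D#. In F# major, D# is scale degree 6, i.e. vi.

vi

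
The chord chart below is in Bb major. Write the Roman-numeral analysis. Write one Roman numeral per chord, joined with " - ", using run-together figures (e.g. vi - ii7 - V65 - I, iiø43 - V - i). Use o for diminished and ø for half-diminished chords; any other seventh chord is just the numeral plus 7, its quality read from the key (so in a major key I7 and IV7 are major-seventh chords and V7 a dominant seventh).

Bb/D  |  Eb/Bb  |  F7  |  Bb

I6 - IV64 - V7 - I

Bb/D has root Bb, degree 1 in Bb major, so I6.
Eb/Bb: major triad on Eb = scale degree 4 → IV64.
F7 has root F, degree 5 in Bb major, so V7.
Bb: major triad on Bb = scale degree 1 → I.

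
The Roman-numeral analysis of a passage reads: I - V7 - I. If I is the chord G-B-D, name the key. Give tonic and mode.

G major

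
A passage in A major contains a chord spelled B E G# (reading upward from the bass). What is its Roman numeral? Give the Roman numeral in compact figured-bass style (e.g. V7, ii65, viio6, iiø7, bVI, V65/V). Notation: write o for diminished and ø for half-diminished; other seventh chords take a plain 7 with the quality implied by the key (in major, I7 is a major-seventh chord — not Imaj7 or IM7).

The pitches E-G#-B form a major triad rooted on E.
In A major, E is the dominant; the diatonic major triad there is V.
With B in the bass the chord is in second inversion, so the figured bass is 64.

V64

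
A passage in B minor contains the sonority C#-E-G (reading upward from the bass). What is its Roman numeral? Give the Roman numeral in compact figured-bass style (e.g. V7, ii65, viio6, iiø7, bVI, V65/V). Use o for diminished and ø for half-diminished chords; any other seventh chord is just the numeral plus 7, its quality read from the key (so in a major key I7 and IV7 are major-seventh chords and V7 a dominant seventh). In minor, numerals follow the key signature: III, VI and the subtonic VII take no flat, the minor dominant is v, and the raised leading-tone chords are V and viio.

iio

The pitches C#-E-G form a diminished triad rooted on C#.
C# is scale degree 2 in B minor, and a diminished triad on that degree is written iio.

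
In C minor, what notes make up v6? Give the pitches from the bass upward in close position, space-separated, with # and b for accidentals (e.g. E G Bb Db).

Bb D G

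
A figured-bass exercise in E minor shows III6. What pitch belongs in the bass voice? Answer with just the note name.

III in E minor has root G; the chord is G-B-D.
The figure 6 means first inversion — the third is in the bass.

B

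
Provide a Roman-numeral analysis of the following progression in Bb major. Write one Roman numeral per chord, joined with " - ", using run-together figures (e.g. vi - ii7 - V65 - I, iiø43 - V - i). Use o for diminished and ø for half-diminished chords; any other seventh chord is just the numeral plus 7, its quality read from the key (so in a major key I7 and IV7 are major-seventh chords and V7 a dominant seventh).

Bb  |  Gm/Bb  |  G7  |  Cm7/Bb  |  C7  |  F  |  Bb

Bb: major triad on Bb = scale degree 1 → I.
Gm/Bb: minor triad on G = scale degree 6 → vi6.
G7 is the secondary dominant of ii (dominant seventh chord on G): V7/ii.
Cm7/Bb: root C is the supertonic; minor seventh chord there is ii42.
C7 is the secondary dominant of V (dominant seventh chord on C): V7/V.
F: root F is the dominant; major triad there is V.
Bb has root Bb, degree 1 in Bb major, so I.

I - vi6 - V7/ii - ii42 - V7/V - V - I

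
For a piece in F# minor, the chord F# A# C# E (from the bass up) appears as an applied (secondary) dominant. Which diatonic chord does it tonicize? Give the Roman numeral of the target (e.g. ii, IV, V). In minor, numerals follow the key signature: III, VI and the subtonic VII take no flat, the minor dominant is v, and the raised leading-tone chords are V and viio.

The chord is a dominant seventh chord on F#.
A dominant resolves down a perfect fifth: F# → B. In F# minor, B is scale degree 4, i.e. iv.

iv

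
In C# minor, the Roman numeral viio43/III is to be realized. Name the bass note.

A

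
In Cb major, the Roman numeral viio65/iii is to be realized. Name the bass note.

F

The applied chord viio65/iii is rooted on D: D-F-Ab-Cb.
The figure 65 means first inversion — the third is in the bass.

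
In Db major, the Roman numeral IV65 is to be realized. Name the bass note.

IV in Db major has root Gb; the chord is Gb-Bb-Db-F.
The figure 65 means first inversion — the third is in the bass.

Bb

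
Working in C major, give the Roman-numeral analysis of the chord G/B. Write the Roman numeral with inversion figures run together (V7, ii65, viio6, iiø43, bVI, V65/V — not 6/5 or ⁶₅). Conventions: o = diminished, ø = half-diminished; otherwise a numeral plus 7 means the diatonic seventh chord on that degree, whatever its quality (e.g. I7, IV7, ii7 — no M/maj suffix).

The pitches G-B-D form a major triad rooted on G.
In C major, G is the dominant; the diatonic major triad there is V.
With B in the bass the chord is in first inversion, so the figured bass is 6.

V6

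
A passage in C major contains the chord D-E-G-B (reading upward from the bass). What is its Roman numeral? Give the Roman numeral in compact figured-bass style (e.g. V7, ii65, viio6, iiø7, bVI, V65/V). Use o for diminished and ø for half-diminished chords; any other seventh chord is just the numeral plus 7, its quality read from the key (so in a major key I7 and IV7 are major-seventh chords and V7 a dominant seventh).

iii42

Stacked in thirds the chord is E-G-B-D: a minor seventh chord on E.
In C major, E is the mediant; the diatonic minor seventh chord there is iii7.
With D in the bass the chord is in third inversion, so the figured bass is 42.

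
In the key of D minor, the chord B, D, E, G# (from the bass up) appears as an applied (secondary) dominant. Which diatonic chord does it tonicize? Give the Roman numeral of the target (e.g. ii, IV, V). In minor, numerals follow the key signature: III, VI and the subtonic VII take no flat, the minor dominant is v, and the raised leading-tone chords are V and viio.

The chord is a dominant seventh chord on E.
A dominant resolves down a perfect fifth: E → A. In D minor, A is scale degree 5, i.e. V.

V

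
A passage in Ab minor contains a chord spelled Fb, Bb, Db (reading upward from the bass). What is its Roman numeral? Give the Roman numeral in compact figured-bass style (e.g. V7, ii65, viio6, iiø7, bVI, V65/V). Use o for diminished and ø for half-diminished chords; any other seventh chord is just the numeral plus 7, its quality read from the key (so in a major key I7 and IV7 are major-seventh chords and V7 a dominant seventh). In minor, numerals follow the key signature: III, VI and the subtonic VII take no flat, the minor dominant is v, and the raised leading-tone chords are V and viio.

iio64

Stacked in thirds the chord is Bb-Db-Fb: a diminished triad on Bb.
Bb is scale degree 2 in Ab minor, and a diminished triad on that degree is written iio.
With Fb in the bass the chord is in second inversion, so the figured bass is 64.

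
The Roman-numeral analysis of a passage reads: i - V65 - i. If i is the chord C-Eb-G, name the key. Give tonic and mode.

i is given as C-Eb-G — a minor triad with root C.
If C is scale degree 1 and the mode makes that degree carry a minor triad, the tonic is C and the mode is minor.

C minor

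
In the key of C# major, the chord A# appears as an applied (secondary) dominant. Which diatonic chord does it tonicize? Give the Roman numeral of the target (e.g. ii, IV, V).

ii

The chord is a major triad on A#.
A dominant resolves down a perfect fifth: A# → D#. In C# major, D# is scale degree 2, i.e. ii.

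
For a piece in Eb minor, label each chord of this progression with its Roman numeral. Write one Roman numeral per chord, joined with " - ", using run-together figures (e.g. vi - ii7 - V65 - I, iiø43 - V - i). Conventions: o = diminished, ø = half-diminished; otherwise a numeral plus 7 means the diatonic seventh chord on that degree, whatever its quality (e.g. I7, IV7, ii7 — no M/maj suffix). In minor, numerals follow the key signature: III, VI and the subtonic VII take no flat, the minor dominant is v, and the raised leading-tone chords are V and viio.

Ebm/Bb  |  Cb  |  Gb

Ebm/Bb: minor triad on Eb = scale degree 1 → i64.
Cb: root Cb is the submediant; major triad there is VI.
Gb: root Gb is the mediant; major triad there is III.

i64 - VI - III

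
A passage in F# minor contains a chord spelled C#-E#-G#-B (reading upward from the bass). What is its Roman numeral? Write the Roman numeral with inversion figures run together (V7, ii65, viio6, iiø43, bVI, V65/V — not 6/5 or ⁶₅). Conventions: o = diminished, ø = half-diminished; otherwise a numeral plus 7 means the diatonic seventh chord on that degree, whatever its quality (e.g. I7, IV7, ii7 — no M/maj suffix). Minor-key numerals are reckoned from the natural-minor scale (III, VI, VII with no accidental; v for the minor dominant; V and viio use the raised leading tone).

V7

The pitches C#-E#-G#-B form a dominant seventh chord rooted on C#.
In F# minor, C# is the dominant; the diatonic dominant seventh chord there is V7.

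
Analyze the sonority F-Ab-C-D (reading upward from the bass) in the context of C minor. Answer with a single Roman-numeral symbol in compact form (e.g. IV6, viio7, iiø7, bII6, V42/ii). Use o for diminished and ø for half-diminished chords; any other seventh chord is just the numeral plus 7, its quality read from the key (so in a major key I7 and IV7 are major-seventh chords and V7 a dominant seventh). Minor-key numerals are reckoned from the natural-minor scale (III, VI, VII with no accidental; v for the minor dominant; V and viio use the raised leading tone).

iiø65

Stacked in thirds the chord is D-F-Ab-C: a half-diminished seventh chord on D.
In C minor, D is the supertonic; the diatonic half-diminished seventh chord there is iiø7.
With F in the bass the chord is in first inversion, so the figured bass is 65.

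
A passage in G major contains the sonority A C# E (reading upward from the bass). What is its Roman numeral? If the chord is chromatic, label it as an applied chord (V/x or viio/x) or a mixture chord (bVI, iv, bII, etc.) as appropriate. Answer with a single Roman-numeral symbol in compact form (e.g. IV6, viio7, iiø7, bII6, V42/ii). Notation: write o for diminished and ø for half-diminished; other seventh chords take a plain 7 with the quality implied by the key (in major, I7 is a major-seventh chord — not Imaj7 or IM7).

V/V

Stacked in thirds the chord is A-C#-E: a major triad on A.
A is not a diatonic chord root with this quality in G major, but it lies a perfect fifth above D (V), so the chord functions as an applied dominant of V.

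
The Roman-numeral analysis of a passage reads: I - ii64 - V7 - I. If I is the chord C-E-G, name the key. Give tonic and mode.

I is given as C-E-G — a major triad with root C.
If C is scale degree 1 and the mode makes that degree carry a major triad, the tonic is C and the mode is major.

C major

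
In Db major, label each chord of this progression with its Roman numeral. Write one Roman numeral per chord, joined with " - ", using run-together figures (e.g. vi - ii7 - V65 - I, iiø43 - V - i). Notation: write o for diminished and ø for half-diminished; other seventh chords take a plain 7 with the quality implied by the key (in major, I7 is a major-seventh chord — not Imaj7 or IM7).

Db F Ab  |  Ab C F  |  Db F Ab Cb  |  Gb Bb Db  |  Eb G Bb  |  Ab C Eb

I - iii6 - V7/IV - IV - V/V - V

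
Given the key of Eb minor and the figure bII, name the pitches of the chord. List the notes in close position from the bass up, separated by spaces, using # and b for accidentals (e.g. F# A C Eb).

Scale degree 2 in Eb minor is F; lowering it a half step gives Fb. bII is the Neapolitan chord — a major triad on the lowered second degree.
So the chord is Fb-Ab-Cb.

Fb Ab Cb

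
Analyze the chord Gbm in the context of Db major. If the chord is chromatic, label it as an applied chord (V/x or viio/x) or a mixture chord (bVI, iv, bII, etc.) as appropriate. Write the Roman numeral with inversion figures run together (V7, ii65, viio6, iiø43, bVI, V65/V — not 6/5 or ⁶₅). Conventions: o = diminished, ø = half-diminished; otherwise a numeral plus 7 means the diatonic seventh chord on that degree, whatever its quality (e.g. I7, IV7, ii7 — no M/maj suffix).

iv

Stacked in thirds the chord is Gb-Bbb-Db: a minor triad on Gb.
Gb is the fourth degree of Db major. This is the minor subdominant, borrowed from the parallel minor.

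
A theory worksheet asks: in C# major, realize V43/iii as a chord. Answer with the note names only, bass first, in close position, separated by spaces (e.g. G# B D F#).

F## A# B# D##

The slash means an applied dominant: we want the dominant of iii. In C# major, iii is E# minor, and its dominant is built on B#.
Building a dominant seventh chord on B# gives B#-D##-F##-A#.
With the 43 figure the chord is in second inversion; from the bass F## upward in close position it reads F##-A#-B#-D##.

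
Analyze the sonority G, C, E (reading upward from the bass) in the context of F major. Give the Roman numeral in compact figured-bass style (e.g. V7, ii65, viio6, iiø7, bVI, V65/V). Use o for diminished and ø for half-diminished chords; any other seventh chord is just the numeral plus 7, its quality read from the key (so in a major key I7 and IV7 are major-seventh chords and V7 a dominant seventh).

V64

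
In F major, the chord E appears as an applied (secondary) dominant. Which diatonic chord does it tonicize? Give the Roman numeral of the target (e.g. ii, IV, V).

iii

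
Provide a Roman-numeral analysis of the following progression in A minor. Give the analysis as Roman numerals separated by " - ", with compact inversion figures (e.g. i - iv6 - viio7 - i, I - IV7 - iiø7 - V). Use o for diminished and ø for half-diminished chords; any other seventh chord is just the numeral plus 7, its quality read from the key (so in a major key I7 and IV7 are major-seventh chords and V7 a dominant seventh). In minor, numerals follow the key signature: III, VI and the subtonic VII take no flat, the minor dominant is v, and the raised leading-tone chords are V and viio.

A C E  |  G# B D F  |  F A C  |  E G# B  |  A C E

A-C-E has root A, degree 1 in A minor, so i.
G#-B-D-F: fully diminished seventh chord on G# = scale degree 7 → viio7.
F-A-C: root F is the submediant; major triad there is VI.
E-G#-B: root E is the dominant; major triad there is V.
A-C-E has root A, degree 1 in A minor, so i.

i - viio7 - VI - V - i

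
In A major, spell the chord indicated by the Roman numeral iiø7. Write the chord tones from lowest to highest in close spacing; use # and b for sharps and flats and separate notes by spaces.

B D F A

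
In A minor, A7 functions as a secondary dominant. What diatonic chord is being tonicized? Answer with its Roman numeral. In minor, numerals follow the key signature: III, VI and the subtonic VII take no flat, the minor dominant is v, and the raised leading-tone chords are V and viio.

iv

The chord is a dominant seventh chord on A.
A dominant resolves down a perfect fifth: A → D. In A minor, D is scale degree 4, i.e. iv.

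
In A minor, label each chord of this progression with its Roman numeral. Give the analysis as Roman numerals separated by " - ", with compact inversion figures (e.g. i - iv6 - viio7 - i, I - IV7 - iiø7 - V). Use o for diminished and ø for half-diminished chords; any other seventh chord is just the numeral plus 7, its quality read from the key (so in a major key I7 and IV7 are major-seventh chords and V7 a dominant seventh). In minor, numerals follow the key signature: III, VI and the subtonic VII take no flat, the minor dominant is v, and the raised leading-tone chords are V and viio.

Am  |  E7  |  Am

i - V7 - i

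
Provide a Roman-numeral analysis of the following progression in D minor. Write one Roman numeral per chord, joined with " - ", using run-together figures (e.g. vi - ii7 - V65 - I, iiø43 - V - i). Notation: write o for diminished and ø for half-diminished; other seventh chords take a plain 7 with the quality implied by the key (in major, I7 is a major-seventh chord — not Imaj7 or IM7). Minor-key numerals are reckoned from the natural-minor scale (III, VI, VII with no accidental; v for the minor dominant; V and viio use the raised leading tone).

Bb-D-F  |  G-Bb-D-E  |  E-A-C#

VI - iiø65 - V64

Bb-D-F: major triad on Bb = scale degree 6 → VI.
G-Bb-D-E: root E is the supertonic; half-diminished seventh chord there is iiø65.
E-A-C# has root A, degree 5 in D minor, so V64.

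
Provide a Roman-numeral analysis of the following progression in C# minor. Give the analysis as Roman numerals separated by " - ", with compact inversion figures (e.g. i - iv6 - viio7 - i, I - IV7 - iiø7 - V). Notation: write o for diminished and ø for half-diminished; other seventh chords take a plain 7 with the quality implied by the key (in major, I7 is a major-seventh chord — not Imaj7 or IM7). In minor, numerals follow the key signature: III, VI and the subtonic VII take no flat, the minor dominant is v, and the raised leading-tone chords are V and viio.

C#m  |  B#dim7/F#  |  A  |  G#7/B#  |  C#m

i - viio43 - VI - V65 - i

C#m has root C#, degree 1 in C# minor, so i.
B#dim7/F#: fully diminished seventh chord on B# = scale degree 7 → viio43.
A: major triad on A = scale degree 6 → VI.
G#7/B#: dominant seventh chord on G# = scale degree 5 → V65.
C#m: minor triad on C# = scale degree 1 → i.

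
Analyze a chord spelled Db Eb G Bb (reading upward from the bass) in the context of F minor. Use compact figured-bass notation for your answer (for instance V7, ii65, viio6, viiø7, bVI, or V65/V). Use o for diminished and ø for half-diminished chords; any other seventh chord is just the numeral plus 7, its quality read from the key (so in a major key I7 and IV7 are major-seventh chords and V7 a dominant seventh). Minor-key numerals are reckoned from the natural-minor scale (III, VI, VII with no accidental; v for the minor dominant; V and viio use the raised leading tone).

Stacked in thirds the chord is Eb-G-Bb-Db: a dominant seventh chord on Eb.
Eb is scale degree 7 in F minor, and a dominant seventh chord on that degree is written VII7.
With Db in the bass the chord is in third inversion, so the figured bass is 42.

VII42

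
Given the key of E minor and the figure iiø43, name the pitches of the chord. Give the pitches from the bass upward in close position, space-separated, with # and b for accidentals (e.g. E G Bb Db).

In E minor, the supertonic is F#, and the diatonic chord built there is a half-diminished seventh chord.
Stacking thirds from F# gives F#-A-C-E.
With the 43 figure the chord is in second inversion; from the bass C upward in close position it reads C-E-F#-A.

C E F# A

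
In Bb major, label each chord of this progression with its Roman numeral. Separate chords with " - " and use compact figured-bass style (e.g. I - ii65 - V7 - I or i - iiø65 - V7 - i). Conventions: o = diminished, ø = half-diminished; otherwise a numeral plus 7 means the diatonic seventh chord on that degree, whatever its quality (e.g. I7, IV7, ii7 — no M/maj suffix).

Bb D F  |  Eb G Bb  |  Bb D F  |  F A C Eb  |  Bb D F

I - IV - I - V7 - I

Bb-D-F has root Bb, degree 1 in Bb major, so I.
Eb-G-Bb has root Eb, degree 4 in Bb major, so IV.
Bb-D-F: root Bb is the tonic; major triad there is I.
F-A-C-Eb has root F, degree 5 in Bb major, so V7.
Bb-D-F: root Bb is the tonic; major triad there is I.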